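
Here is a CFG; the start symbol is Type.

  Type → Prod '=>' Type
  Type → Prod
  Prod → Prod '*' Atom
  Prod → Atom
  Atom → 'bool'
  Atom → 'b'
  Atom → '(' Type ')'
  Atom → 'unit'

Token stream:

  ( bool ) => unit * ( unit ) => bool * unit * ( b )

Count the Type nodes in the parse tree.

[Type [Prod [Atom ( [Type [Prod [Atom bool]]] )]] => [Type [Prod [Prod [Atom unit]] * [Atom ( [Type [Prod [Atom unit]]] )]] => [Type [Prod [Prod [Prod [Atom bool]] * [Atom unit]] * [Atom ( [Type [Prod [Atom b]]] )]]]]]

6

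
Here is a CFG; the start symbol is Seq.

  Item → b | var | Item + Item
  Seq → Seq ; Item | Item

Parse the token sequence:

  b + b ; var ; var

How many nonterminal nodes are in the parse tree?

8

[Seq [Seq [Seq [Item [Item b] + [Item b]]] ; [Item var]] ; [Item var]]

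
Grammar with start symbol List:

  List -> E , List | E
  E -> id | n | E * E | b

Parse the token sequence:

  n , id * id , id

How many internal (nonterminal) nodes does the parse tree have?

8

[List [E n] , [List [E [E id] * [E id]] , [List [E id]]]]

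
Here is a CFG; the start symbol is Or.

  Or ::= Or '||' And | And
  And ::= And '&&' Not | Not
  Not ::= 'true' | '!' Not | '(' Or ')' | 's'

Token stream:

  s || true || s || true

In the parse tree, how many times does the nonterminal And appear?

[Or [Or [Or [Or [And [Not s]]] || [And [Not true]]] || [And [Not s]]] || [And [Not true]]]

4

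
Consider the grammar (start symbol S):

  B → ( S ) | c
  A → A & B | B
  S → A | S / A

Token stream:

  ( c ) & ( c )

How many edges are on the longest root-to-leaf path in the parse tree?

7

[S [A [A [B ( [S [A [B c]]] )]] & [B ( [S [A [B c]]] )]]]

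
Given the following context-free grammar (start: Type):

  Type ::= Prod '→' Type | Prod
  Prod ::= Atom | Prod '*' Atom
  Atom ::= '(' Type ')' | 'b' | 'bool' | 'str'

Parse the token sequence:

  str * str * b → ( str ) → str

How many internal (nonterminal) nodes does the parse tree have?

[Type [Prod [Prod [Prod [Atom str]] * [Atom str]] * [Atom b]] → [Type [Prod [Atom ( [Type [Prod [Atom str]]] )]] → [Type [Prod [Atom str]]]]]

16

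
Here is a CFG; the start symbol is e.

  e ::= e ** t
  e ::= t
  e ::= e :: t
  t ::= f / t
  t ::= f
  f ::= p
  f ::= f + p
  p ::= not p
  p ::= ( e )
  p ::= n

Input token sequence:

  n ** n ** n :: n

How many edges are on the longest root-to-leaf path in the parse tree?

[e [e [e [e [t [f [p n]]]] ** [t [f [p n]]]] ** [t [f [p n]]]] :: [t [f [p n]]]]

7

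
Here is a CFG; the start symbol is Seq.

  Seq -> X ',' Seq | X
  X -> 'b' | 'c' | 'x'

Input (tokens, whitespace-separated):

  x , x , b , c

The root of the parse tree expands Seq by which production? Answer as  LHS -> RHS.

Seq -> X ',' Seq

[Seq [X x] , [Seq [X x] , [Seq [X b] , [Seq [X c]]]]]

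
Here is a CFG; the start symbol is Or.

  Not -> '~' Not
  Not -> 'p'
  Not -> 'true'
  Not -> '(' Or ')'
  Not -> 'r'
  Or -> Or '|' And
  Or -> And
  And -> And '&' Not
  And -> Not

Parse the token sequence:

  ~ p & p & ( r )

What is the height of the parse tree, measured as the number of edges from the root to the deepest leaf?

[Or [And [And [And [Not ~ [Not p]]] & [Not p]] & [Not ( [Or [And [Not r]]] )]]]

6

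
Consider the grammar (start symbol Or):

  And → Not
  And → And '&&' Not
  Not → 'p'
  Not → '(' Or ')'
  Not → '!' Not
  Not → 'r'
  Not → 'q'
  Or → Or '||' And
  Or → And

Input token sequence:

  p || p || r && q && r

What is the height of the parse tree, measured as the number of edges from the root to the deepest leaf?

[Or [Or [Or [And [Not p]]] || [And [Not p]]] || [And [And [And [Not r]] && [Not q]] && [Not r]]]

5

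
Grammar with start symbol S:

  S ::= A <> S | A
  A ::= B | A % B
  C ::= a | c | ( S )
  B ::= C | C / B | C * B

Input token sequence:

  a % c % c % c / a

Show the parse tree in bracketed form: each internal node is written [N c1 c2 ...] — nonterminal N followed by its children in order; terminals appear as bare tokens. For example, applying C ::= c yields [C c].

[S [A [A [A [A [B [C a]]] % [B [C c]]] % [B [C c]]] % [B [C c] / [B [C a]]]]]

S
A
A % B
A % B % B
A % B % B % B
B % B % B % B
C % B % B % B
a % B % B % B
a % C % B % B
a % c % B % B
a % c % C % B
a % c % c % B
a % c % c % C / B
a % c % c % c / B
a % c % c % c / C
a % c % c % c / a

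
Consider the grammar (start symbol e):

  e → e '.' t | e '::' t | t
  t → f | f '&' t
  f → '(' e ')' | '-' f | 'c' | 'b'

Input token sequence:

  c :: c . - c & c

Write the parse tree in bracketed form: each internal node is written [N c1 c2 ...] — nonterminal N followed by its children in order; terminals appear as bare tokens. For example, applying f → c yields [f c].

[e [e [e [t [f c]]] :: [t [f c]]] . [t [f - [f c]] & [t [f c]]]]

e
e . t
e :: t . t
t :: t . t
f :: t . t
c :: t . t
c :: f . t
c :: c . t
c :: c . f & t
c :: c . - f & t
c :: c . - c & t
c :: c . - c & f
c :: c . - c & c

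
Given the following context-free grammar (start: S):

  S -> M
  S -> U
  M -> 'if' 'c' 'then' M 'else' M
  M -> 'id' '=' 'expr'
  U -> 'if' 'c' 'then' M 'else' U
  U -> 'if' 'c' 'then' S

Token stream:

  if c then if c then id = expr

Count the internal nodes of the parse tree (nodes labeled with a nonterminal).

[S [U if c then [S [U if c then [S [M id = expr]]]]]]

6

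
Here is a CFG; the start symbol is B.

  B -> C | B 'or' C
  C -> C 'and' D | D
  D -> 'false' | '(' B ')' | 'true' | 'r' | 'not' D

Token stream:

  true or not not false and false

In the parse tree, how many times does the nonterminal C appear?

[B [B [C [D true]]] or [C [C [D not [D not [D false]]]] and [D false]]]

3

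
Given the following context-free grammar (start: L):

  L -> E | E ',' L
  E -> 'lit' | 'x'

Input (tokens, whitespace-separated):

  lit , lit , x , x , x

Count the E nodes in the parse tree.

[L [E lit] , [L [E lit] , [L [E x] , [L [E x] , [L [E x]]]]]]

5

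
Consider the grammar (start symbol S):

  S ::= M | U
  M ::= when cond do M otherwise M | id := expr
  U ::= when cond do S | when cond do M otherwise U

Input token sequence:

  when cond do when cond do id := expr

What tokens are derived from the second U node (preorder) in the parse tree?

[S [U when cond do [S [U when cond do [S [M id := expr]]]]]]

when cond do id := expr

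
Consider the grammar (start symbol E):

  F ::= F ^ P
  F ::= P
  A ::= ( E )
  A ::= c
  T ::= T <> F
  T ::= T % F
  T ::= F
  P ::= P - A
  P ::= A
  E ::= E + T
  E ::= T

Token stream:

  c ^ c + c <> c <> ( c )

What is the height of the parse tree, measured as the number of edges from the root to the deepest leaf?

10

[E [E [T [F [F [P [A c]]] ^ [P [A c]]]]] + [T [T [T [F [P [A c]]]] <> [F [P [A c]]]] <> [F [P [A ( [E [T [F [P [A c]]]]] )]]]]]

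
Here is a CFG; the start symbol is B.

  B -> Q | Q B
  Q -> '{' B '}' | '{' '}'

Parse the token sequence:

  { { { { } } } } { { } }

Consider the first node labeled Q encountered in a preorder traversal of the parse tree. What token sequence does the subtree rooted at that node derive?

[B [Q { [B [Q { [B [Q { [B [Q { }]] }]] }]] }] [B [Q { [B [Q { }]] }]]]

{ { { { } } } }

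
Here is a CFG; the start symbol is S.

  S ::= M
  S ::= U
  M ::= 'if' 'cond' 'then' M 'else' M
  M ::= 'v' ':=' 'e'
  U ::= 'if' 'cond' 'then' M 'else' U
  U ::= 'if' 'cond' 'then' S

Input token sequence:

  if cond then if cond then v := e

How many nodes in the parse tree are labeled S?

[S [U if cond then [S [U if cond then [S [M v := e]]]]]]

3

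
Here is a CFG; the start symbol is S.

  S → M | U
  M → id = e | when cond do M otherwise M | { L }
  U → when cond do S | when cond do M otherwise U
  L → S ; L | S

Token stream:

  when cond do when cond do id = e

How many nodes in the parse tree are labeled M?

[S [U when cond do [S [U when cond do [S [M id = e]]]]]]

1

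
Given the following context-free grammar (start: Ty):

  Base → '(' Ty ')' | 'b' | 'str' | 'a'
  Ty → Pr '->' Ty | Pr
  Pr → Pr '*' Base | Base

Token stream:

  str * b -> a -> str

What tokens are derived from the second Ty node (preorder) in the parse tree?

[Ty [Pr [Pr [Base str]] * [Base b]] -> [Ty [Pr [Base a]] -> [Ty [Pr [Base str]]]]]

a -> str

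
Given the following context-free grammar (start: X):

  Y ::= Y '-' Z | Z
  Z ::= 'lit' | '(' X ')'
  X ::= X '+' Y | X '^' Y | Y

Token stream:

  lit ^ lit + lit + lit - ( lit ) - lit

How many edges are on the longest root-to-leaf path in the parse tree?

7

[X [X [X [X [Y [Z lit]]] ^ [Y [Z lit]]] + [Y [Z lit]]] + [Y [Y [Y [Z lit]] - [Z ( [X [Y [Z lit]]] )]] - [Z lit]]]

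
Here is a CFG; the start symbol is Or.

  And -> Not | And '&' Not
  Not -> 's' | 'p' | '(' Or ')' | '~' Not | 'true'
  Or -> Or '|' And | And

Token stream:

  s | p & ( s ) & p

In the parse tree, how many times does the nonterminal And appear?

[Or [Or [And [Not s]]] | [And [And [And [Not p]] & [Not ( [Or [And [Not s]]] )]] & [Not p]]]

5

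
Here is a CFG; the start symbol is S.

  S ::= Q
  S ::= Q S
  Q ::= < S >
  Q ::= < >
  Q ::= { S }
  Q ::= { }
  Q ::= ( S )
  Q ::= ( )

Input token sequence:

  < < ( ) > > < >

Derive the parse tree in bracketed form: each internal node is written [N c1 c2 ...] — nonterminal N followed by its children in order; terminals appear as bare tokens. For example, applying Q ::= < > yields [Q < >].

[S [Q < [S [Q < [S [Q ( )]] >]] >] [S [Q < >]]]

S
Q S
< S > S
< Q > S
< < S > > S
< < Q > > S
< < ( ) > > S
< < ( ) > > Q
< < ( ) > > < >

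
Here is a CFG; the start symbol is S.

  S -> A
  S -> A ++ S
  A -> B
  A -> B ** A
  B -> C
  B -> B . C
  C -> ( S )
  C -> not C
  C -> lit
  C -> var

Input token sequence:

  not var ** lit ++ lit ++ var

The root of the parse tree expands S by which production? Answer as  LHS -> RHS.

S -> A ++ S

[S [A [B [C not [C var]]] ** [A [B [C lit]]]] ++ [S [A [B [C lit]]] ++ [S [A [B [C var]]]]]]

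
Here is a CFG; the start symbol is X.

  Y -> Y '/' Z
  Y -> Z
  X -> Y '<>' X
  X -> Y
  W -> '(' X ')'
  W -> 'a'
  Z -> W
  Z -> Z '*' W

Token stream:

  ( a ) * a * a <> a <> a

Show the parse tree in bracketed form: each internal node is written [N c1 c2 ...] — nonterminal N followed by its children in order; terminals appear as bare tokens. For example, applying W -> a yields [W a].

X
Y <> X
Z <> X
Z * W <> X
Z * W * W <> X
W * W * W <> X
( X ) * W * W <> X
( Y ) * W * W <> X
( Z ) * W * W <> X
( W ) * W * W <> X
( a ) * W * W <> X
( a ) * a * W <> X
( a ) * a * a <> X
( a ) * a * a <> Y <> X
( a ) * a * a <> Z <> X
( a ) * a * a <> W <> X
( a ) * a * a <> a <> X
( a ) * a * a <> a <> Y
( a ) * a * a <> a <> Z
( a ) * a * a <> a <> W
( a ) * a * a <> a <> a

[X [Y [Z [Z [Z [W ( [X [Y [Z [W a]]]] )]] * [W a]] * [W a]]] <> [X [Y [Z [W a]]] <> [X [Y [Z [W a]]]]]]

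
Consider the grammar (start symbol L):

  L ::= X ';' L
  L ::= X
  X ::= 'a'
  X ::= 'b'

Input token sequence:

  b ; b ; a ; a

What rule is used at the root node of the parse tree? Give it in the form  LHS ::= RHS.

L ::= X ';' L

[L [X b] ; [L [X b] ; [L [X a] ; [L [X a]]]]]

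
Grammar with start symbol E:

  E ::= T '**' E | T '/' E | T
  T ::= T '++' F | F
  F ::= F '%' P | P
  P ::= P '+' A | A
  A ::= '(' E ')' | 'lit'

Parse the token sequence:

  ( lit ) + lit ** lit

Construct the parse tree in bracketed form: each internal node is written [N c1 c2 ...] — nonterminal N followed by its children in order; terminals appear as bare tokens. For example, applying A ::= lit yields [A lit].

E
T ** E
F ** E
P ** E
P + A ** E
A + A ** E
( E ) + A ** E
( T ) + A ** E
( F ) + A ** E
( P ) + A ** E
( A ) + A ** E
( lit ) + A ** E
( lit ) + lit ** E
( lit ) + lit ** T
( lit ) + lit ** F
( lit ) + lit ** P
( lit ) + lit ** A
( lit ) + lit ** lit

[E [T [F [P [P [A ( [E [T [F [P [A lit]]]]] )]] + [A lit]]]] ** [E [T [F [P [A lit]]]]]]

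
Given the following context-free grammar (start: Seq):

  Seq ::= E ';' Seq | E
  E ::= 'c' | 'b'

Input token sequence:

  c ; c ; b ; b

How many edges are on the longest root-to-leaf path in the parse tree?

5

[Seq [E c] ; [Seq [E c] ; [Seq [E b] ; [Seq [E b]]]]]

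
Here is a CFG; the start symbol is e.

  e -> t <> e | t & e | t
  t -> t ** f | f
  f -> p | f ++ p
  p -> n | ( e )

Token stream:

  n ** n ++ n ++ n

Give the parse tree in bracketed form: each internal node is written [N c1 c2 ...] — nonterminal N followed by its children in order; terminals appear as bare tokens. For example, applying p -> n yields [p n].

[e [t [t [f [p n]]] ** [f [f [f [p n]] ++ [p n]] ++ [p n]]]]

e
t
t ** f
f ** f
p ** f
n ** f
n ** f ++ p
n ** f ++ p ++ p
n ** p ++ p ++ p
n ** n ++ p ++ p
n ** n ++ n ++ p
n ** n ++ n ++ n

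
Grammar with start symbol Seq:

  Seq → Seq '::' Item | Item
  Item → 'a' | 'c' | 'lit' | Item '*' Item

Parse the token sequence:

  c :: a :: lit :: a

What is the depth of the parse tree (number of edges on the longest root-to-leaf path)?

5

[Seq [Seq [Seq [Seq [Item c]] :: [Item a]] :: [Item lit]] :: [Item a]]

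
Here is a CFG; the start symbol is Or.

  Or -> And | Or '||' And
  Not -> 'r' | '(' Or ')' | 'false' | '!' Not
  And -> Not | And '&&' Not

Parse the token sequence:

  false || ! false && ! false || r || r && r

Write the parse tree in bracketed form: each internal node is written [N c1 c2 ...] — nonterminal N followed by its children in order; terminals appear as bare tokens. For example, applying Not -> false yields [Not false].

Or
Or || And
Or || And || And
Or || And || And || And
And || And || And || And
Not || And || And || And
false || And || And || And
false || And && Not || And || And
false || Not && Not || And || And
false || ! Not && Not || And || And
false || ! false && Not || And || And
false || ! false && ! Not || And || And
false || ! false && ! false || And || And
false || ! false && ! false || Not || And
false || ! false && ! false || r || And
false || ! false && ! false || r || And && Not
false || ! false && ! false || r || Not && Not
false || ! false && ! false || r || r && Not
false || ! false && ! false || r || r && r

[Or [Or [Or [Or [And [Not false]]] || [And [And [Not ! [Not false]]] && [Not ! [Not false]]]] || [And [Not r]]] || [And [And [Not r]] && [Not r]]]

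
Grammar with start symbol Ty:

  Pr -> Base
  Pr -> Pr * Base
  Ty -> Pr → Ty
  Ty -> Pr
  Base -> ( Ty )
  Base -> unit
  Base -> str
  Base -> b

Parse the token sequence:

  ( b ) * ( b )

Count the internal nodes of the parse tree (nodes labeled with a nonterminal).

11

[Ty [Pr [Pr [Base ( [Ty [Pr [Base b]]] )]] * [Base ( [Ty [Pr [Base b]]] )]]]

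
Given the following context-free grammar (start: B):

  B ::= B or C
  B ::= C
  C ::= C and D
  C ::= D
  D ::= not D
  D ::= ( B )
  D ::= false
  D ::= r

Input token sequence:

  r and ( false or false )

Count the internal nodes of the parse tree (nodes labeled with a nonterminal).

11

[B [C [C [D r]] and [D ( [B [B [C [D false]]] or [C [D false]]] )]]]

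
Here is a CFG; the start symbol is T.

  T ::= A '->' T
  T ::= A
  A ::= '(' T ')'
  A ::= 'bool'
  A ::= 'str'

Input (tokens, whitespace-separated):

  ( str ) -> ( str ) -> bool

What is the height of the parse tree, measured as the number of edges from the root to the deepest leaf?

[T [A ( [T [A str]] )] -> [T [A ( [T [A str]] )] -> [T [A bool]]]]

5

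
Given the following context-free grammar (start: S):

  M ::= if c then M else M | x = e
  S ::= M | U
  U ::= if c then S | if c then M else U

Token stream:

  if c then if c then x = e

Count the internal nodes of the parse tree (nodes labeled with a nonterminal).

6

[S [U if c then [S [U if c then [S [M x = e]]]]]]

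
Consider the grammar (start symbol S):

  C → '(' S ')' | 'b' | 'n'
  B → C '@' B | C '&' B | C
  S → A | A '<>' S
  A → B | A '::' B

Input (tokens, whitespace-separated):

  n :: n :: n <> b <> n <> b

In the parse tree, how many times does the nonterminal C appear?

[S [A [A [A [B [C n]]] :: [B [C n]]] :: [B [C n]]] <> [S [A [B [C b]]] <> [S [A [B [C n]]] <> [S [A [B [C b]]]]]]]

6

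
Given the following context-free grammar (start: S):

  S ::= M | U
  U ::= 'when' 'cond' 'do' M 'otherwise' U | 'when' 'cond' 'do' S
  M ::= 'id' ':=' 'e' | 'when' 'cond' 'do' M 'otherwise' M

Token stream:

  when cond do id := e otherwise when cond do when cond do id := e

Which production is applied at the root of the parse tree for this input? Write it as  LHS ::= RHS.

[S [U when cond do [M id := e] otherwise [U when cond do [S [U when cond do [S [M id := e]]]]]]]

S ::= U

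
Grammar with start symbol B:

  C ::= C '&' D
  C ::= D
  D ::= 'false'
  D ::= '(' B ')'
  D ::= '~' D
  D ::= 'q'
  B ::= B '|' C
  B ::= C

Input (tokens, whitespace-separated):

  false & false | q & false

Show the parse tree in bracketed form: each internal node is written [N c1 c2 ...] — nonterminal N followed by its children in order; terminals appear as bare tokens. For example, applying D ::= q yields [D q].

B
B | C
C | C
C & D | C
D & D | C
false & D | C
false & false | C
false & false | C & D
false & false | D & D
false & false | q & D
false & false | q & false

[B [B [C [C [D false]] & [D false]]] | [C [C [D q]] & [D false]]]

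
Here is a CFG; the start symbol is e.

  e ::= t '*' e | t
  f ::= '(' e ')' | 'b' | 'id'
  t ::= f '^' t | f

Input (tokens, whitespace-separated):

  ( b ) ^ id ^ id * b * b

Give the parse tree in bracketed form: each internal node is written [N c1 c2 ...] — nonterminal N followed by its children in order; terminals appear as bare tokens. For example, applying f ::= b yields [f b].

[e [t [f ( [e [t [f b]]] )] ^ [t [f id] ^ [t [f id]]]] * [e [t [f b]] * [e [t [f b]]]]]

e
t * e
f ^ t * e
( e ) ^ t * e
( t ) ^ t * e
( f ) ^ t * e
( b ) ^ t * e
( b ) ^ f ^ t * e
( b ) ^ id ^ t * e
( b ) ^ id ^ f * e
( b ) ^ id ^ id * e
( b ) ^ id ^ id * t * e
( b ) ^ id ^ id * f * e
( b ) ^ id ^ id * b * e
( b ) ^ id ^ id * b * t
( b ) ^ id ^ id * b * f
( b ) ^ id ^ id * b * b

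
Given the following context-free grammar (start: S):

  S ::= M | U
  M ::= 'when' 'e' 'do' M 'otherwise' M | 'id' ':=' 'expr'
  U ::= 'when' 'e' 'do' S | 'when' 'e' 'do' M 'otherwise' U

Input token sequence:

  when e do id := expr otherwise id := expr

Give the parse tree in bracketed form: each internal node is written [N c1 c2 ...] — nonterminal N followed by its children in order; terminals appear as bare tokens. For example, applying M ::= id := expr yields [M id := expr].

[S [M when e do [M id := expr] otherwise [M id := expr]]]

S
M
when e do M otherwise M
when e do id := expr otherwise M
when e do id := expr otherwise id := expr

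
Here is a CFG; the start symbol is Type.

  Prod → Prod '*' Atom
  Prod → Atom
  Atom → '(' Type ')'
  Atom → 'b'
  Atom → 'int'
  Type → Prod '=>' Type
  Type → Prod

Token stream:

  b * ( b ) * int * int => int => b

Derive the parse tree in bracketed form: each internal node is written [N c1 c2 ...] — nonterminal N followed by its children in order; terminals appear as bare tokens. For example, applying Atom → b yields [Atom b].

[Type [Prod [Prod [Prod [Prod [Atom b]] * [Atom ( [Type [Prod [Atom b]]] )]] * [Atom int]] * [Atom int]] => [Type [Prod [Atom int]] => [Type [Prod [Atom b]]]]]

Type
Prod => Type
Prod * Atom => Type
Prod * Atom * Atom => Type
Prod * Atom * Atom * Atom => Type
Atom * Atom * Atom * Atom => Type
b * Atom * Atom * Atom => Type
b * ( Type ) * Atom * Atom => Type
b * ( Prod ) * Atom * Atom => Type
b * ( Atom ) * Atom * Atom => Type
b * ( b ) * Atom * Atom => Type
b * ( b ) * int * Atom => Type
b * ( b ) * int * int => Type
b * ( b ) * int * int => Prod => Type
b * ( b ) * int * int => Atom => Type
b * ( b ) * int * int => int => Type
b * ( b ) * int * int => int => Prod
b * ( b ) * int * int => int => Atom
b * ( b ) * int * int => int => b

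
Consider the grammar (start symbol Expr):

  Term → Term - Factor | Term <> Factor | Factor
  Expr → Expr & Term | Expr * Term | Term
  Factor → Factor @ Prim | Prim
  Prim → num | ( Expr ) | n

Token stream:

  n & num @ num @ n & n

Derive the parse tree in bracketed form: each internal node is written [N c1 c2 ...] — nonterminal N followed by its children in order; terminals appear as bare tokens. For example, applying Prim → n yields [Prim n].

Expr
Expr & Term
Expr & Term & Term
Term & Term & Term
Factor & Term & Term
Prim & Term & Term
n & Term & Term
n & Factor & Term
n & Factor @ Prim & Term
n & Factor @ Prim @ Prim & Term
n & Prim @ Prim @ Prim & Term
n & num @ Prim @ Prim & Term
n & num @ num @ Prim & Term
n & num @ num @ n & Term
n & num @ num @ n & Factor
n & num @ num @ n & Prim
n & num @ num @ n & n

[Expr [Expr [Expr [Term [Factor [Prim n]]]] & [Term [Factor [Factor [Factor [Prim num]] @ [Prim num]] @ [Prim n]]]] & [Term [Factor [Prim n]]]]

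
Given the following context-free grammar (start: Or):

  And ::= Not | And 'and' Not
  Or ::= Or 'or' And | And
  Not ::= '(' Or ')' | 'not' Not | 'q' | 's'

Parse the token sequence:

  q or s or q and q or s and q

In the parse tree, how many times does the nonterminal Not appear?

6

[Or [Or [Or [Or [And [Not q]]] or [And [Not s]]] or [And [And [Not q]] and [Not q]]] or [And [And [Not s]] and [Not q]]]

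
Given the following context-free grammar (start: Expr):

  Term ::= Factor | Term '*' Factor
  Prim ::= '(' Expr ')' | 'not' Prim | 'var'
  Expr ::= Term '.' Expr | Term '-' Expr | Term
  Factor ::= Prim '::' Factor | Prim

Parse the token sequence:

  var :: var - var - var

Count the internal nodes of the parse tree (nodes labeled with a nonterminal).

[Expr [Term [Factor [Prim var] :: [Factor [Prim var]]]] - [Expr [Term [Factor [Prim var]]] - [Expr [Term [Factor [Prim var]]]]]]

14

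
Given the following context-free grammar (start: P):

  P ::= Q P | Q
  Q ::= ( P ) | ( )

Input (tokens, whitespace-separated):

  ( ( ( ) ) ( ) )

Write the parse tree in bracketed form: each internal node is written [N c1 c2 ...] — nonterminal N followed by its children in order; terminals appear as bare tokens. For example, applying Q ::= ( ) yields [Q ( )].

[P [Q ( [P [Q ( [P [Q ( )]] )] [P [Q ( )]]] )]]

P
Q
( P )
( Q P )
( ( P ) P )
( ( Q ) P )
( ( ( ) ) P )
( ( ( ) ) Q )
( ( ( ) ) ( ) )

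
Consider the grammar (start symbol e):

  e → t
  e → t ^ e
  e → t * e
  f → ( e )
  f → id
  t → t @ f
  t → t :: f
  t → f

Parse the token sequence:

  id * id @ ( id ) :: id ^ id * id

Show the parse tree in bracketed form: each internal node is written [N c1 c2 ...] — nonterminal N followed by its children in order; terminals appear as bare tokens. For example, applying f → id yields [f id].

e
t * e
f * e
id * e
id * t ^ e
id * t :: f ^ e
id * t @ f :: f ^ e
id * f @ f :: f ^ e
id * id @ f :: f ^ e
id * id @ ( e ) :: f ^ e
id * id @ ( t ) :: f ^ e
id * id @ ( f ) :: f ^ e
id * id @ ( id ) :: f ^ e
id * id @ ( id ) :: id ^ e
id * id @ ( id ) :: id ^ t * e
id * id @ ( id ) :: id ^ f * e
id * id @ ( id ) :: id ^ id * e
id * id @ ( id ) :: id ^ id * t
id * id @ ( id ) :: id ^ id * f
id * id @ ( id ) :: id ^ id * id

[e [t [f id]] * [e [t [t [t [f id]] @ [f ( [e [t [f id]]] )]] :: [f id]] ^ [e [t [f id]] * [e [t [f id]]]]]]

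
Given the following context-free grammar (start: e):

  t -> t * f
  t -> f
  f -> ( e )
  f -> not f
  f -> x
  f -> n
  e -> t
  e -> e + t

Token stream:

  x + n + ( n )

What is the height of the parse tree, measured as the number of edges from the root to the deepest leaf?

[e [e [e [t [f x]]] + [t [f n]]] + [t [f ( [e [t [f n]]] )]]]

6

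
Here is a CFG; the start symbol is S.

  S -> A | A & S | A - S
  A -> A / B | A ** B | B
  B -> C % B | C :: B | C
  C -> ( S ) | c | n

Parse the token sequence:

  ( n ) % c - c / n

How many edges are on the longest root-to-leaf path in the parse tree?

8

[S [A [B [C ( [S [A [B [C n]]]] )] % [B [C c]]]] - [S [A [A [B [C c]]] / [B [C n]]]]]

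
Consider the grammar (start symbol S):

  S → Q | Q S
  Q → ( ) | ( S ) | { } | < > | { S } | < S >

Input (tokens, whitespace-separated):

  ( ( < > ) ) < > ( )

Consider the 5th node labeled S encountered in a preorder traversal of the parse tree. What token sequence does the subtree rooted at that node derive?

[S [Q ( [S [Q ( [S [Q < >]] )]] )] [S [Q < >] [S [Q ( )]]]]

( )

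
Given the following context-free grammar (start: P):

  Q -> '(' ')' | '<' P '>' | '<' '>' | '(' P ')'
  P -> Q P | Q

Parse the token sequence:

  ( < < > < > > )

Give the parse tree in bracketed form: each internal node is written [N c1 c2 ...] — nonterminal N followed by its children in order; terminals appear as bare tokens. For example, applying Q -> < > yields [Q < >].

P
Q
( P )
( Q )
( < P > )
( < Q P > )
( < < > P > )
( < < > Q > )
( < < > < > > )

[P [Q ( [P [Q < [P [Q < >] [P [Q < >]]] >]] )]]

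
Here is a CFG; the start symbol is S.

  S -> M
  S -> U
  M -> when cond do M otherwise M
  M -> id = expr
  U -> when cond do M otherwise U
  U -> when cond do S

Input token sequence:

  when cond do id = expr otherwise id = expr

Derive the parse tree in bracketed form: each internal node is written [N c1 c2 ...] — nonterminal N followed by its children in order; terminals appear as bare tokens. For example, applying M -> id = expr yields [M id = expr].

[S [M when cond do [M id = expr] otherwise [M id = expr]]]

S
M
when cond do M otherwise M
when cond do id = expr otherwise M
when cond do id = expr otherwise id = expr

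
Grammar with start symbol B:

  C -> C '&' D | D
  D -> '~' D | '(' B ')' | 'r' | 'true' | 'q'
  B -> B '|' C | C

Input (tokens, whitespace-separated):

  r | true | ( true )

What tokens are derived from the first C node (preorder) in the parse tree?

r

[B [B [B [C [D r]]] | [C [D true]]] | [C [D ( [B [C [D true]]] )]]]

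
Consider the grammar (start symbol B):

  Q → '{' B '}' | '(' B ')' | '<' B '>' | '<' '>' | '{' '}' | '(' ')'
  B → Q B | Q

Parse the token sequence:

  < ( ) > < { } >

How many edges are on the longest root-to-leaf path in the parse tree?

[B [Q < [B [Q ( )]] >] [B [Q < [B [Q { }]] >]]]

5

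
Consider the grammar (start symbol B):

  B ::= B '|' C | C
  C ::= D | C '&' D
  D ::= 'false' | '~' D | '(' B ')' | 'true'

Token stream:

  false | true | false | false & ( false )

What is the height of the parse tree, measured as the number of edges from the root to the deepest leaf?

[B [B [B [B [C [D false]]] | [C [D true]]] | [C [D false]]] | [C [C [D false]] & [D ( [B [C [D false]]] )]]]

6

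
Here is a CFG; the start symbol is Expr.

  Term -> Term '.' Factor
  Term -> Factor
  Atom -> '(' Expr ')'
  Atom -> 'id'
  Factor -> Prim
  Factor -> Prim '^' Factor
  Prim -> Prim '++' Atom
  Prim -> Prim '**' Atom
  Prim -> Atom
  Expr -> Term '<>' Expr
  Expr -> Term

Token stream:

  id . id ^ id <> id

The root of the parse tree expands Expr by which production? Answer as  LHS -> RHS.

Expr -> Term '<>' Expr

[Expr [Term [Term [Factor [Prim [Atom id]]]] . [Factor [Prim [Atom id]] ^ [Factor [Prim [Atom id]]]]] <> [Expr [Term [Factor [Prim [Atom id]]]]]]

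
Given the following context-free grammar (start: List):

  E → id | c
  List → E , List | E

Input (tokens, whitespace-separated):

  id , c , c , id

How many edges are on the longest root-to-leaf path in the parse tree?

[List [E id] , [List [E c] , [List [E c] , [List [E id]]]]]

5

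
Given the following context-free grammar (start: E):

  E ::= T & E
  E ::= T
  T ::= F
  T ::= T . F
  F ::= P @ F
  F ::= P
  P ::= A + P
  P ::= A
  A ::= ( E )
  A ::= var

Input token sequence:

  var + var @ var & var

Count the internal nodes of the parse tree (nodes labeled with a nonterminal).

[E [T [F [P [A var] + [P [A var]]] @ [F [P [A var]]]]] & [E [T [F [P [A var]]]]]]

15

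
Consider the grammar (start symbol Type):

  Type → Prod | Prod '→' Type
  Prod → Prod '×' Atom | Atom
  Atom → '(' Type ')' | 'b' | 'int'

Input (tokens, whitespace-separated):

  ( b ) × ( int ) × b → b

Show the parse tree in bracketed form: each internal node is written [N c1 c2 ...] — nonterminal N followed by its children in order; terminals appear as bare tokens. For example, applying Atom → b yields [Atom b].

Type
Prod → Type
Prod × Atom → Type
Prod × Atom × Atom → Type
Atom × Atom × Atom → Type
( Type ) × Atom × Atom → Type
( Prod ) × Atom × Atom → Type
( Atom ) × Atom × Atom → Type
( b ) × Atom × Atom → Type
( b ) × ( Type ) × Atom → Type
( b ) × ( Prod ) × Atom → Type
( b ) × ( Atom ) × Atom → Type
( b ) × ( int ) × Atom → Type
( b ) × ( int ) × b → Type
( b ) × ( int ) × b → Prod
( b ) × ( int ) × b → Atom
( b ) × ( int ) × b → b

[Type [Prod [Prod [Prod [Atom ( [Type [Prod [Atom b]]] )]] × [Atom ( [Type [Prod [Atom int]]] )]] × [Atom b]] → [Type [Prod [Atom b]]]]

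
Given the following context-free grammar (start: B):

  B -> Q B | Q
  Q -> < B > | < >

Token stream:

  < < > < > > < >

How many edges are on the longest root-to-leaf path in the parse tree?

5

[B [Q < [B [Q < >] [B [Q < >]]] >] [B [Q < >]]]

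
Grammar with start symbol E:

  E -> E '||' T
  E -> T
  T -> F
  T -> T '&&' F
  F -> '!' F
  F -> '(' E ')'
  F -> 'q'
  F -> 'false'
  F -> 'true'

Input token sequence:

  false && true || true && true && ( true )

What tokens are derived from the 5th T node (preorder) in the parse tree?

true

[E [E [T [T [F false]] && [F true]]] || [T [T [T [F true]] && [F true]] && [F ( [E [T [F true]]] )]]]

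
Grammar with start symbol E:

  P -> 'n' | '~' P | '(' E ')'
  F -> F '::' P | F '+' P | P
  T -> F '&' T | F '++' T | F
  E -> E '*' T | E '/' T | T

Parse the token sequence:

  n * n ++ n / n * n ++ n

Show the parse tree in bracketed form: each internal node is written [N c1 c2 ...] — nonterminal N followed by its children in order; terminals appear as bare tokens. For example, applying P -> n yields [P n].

E
E * T
E / T * T
E * T / T * T
T * T / T * T
F * T / T * T
P * T / T * T
n * T / T * T
n * F ++ T / T * T
n * P ++ T / T * T
n * n ++ T / T * T
n * n ++ F / T * T
n * n ++ P / T * T
n * n ++ n / T * T
n * n ++ n / F * T
n * n ++ n / P * T
n * n ++ n / n * T
n * n ++ n / n * F ++ T
n * n ++ n / n * P ++ T
n * n ++ n / n * n ++ T
n * n ++ n / n * n ++ F
n * n ++ n / n * n ++ P
n * n ++ n / n * n ++ n

[E [E [E [E [T [F [P n]]]] * [T [F [P n]] ++ [T [F [P n]]]]] / [T [F [P n]]]] * [T [F [P n]] ++ [T [F [P n]]]]]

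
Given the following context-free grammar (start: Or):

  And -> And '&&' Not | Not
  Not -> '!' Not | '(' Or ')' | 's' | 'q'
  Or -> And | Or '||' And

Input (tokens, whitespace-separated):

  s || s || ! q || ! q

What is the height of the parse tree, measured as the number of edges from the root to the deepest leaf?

[Or [Or [Or [Or [And [Not s]]] || [And [Not s]]] || [And [Not ! [Not q]]]] || [And [Not ! [Not q]]]]

6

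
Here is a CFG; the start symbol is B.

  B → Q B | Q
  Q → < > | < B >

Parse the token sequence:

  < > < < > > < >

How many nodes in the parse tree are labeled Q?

4

[B [Q < >] [B [Q < [B [Q < >]] >] [B [Q < >]]]]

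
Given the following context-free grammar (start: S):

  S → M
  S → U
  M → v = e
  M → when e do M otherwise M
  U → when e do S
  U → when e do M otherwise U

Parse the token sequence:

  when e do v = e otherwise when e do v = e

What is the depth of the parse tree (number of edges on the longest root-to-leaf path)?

[S [U when e do [M v = e] otherwise [U when e do [S [M v = e]]]]]

5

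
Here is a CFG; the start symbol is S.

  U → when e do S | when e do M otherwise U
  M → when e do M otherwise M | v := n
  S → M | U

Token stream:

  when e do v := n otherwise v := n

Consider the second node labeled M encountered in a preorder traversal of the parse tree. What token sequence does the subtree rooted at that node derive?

[S [M when e do [M v := n] otherwise [M v := n]]]

v := n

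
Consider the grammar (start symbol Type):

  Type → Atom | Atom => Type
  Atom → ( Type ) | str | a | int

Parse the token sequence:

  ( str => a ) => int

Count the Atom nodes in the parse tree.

4

[Type [Atom ( [Type [Atom str] => [Type [Atom a]]] )] => [Type [Atom int]]]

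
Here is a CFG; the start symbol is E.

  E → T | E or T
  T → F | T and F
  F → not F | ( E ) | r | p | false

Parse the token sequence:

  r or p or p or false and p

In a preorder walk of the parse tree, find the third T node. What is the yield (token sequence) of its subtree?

[E [E [E [E [T [F r]]] or [T [F p]]] or [T [F p]]] or [T [T [F false]] and [F p]]]

p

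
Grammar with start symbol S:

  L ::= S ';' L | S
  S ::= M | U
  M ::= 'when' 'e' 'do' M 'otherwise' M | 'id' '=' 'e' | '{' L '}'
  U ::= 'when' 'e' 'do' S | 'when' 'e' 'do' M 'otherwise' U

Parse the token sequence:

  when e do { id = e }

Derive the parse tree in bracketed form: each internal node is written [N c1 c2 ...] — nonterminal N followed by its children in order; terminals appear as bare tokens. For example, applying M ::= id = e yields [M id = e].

[S [U when e do [S [M { [L [S [M id = e]]] }]]]]

S
U
when e do S
when e do M
when e do { L }
when e do { S }
when e do { M }
when e do { id = e }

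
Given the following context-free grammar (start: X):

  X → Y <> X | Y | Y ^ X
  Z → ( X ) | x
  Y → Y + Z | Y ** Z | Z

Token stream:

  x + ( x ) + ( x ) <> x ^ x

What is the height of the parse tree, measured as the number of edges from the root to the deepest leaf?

7

[X [Y [Y [Y [Z x]] + [Z ( [X [Y [Z x]]] )]] + [Z ( [X [Y [Z x]]] )]] <> [X [Y [Z x]] ^ [X [Y [Z x]]]]]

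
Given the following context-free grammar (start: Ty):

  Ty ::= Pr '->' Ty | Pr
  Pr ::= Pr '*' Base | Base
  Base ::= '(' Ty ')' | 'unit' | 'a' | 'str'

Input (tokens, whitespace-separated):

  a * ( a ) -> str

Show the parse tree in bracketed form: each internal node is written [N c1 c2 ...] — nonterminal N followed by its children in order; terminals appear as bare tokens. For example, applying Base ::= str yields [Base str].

Ty
Pr -> Ty
Pr * Base -> Ty
Base * Base -> Ty
a * Base -> Ty
a * ( Ty ) -> Ty
a * ( Pr ) -> Ty
a * ( Base ) -> Ty
a * ( a ) -> Ty
a * ( a ) -> Pr
a * ( a ) -> Base
a * ( a ) -> str

[Ty [Pr [Pr [Base a]] * [Base ( [Ty [Pr [Base a]]] )]] -> [Ty [Pr [Base str]]]]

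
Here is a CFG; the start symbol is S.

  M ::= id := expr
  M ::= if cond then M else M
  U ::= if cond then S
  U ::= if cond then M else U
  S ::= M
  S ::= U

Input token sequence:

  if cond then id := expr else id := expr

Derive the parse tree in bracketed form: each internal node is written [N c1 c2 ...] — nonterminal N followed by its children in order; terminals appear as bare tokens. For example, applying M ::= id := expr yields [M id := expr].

[S [M if cond then [M id := expr] else [M id := expr]]]

S
M
if cond then M else M
if cond then id := expr else M
if cond then id := expr else id := expr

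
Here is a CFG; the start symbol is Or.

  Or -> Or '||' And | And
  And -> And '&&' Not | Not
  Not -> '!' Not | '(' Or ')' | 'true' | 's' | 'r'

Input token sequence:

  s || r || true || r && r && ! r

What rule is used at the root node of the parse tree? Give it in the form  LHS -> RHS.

[Or [Or [Or [Or [And [Not s]]] || [And [Not r]]] || [And [Not true]]] || [And [And [And [Not r]] && [Not r]] && [Not ! [Not r]]]]

Or -> Or '||' And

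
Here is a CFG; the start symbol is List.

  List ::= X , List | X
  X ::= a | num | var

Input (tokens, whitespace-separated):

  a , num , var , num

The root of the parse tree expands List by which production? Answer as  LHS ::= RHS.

[List [X a] , [List [X num] , [List [X var] , [List [X num]]]]]

List ::= X , List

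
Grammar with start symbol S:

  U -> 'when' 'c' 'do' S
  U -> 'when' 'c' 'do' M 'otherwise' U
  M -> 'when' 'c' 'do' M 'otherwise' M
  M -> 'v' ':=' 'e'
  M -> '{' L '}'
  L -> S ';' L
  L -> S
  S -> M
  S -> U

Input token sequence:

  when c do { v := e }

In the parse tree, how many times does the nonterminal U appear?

[S [U when c do [S [M { [L [S [M v := e]]] }]]]]

1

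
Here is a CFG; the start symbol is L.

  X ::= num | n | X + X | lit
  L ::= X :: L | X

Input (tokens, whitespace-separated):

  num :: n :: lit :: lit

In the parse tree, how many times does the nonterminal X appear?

[L [X num] :: [L [X n] :: [L [X lit] :: [L [X lit]]]]]

4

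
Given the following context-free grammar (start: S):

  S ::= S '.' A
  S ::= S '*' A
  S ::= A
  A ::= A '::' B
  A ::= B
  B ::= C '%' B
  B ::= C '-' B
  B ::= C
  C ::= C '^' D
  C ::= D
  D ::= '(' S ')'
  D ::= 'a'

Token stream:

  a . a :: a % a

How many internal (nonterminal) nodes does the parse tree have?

[S [S [A [B [C [D a]]]]] . [A [A [B [C [D a]]]] :: [B [C [D a]] % [B [C [D a]]]]]]

17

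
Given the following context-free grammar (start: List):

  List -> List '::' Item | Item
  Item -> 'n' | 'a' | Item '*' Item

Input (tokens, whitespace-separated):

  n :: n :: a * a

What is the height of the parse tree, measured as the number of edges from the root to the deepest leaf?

[List [List [List [Item n]] :: [Item n]] :: [Item [Item a] * [Item a]]]

4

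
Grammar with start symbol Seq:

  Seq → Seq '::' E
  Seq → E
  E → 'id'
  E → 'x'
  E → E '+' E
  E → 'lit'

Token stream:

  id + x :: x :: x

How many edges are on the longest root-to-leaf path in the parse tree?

5

[Seq [Seq [Seq [E [E id] + [E x]]] :: [E x]] :: [E x]]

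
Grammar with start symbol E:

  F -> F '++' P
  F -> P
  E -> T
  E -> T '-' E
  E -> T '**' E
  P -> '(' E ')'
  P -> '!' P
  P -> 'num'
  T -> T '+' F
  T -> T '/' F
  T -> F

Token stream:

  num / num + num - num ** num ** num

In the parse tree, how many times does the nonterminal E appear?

[E [T [T [T [F [P num]]] / [F [P num]]] + [F [P num]]] - [E [T [F [P num]]] ** [E [T [F [P num]]] ** [E [T [F [P num]]]]]]]

4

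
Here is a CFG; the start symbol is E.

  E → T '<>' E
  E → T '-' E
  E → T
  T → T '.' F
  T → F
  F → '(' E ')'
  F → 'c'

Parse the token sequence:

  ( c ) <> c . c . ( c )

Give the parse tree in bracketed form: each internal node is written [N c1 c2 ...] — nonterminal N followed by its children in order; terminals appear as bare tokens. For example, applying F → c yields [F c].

[E [T [F ( [E [T [F c]]] )]] <> [E [T [T [T [F c]] . [F c]] . [F ( [E [T [F c]]] )]]]]

E
T <> E
F <> E
( E ) <> E
( T ) <> E
( F ) <> E
( c ) <> E
( c ) <> T
( c ) <> T . F
( c ) <> T . F . F
( c ) <> F . F . F
( c ) <> c . F . F
( c ) <> c . c . F
( c ) <> c . c . ( E )
( c ) <> c . c . ( T )
( c ) <> c . c . ( F )
( c ) <> c . c . ( c )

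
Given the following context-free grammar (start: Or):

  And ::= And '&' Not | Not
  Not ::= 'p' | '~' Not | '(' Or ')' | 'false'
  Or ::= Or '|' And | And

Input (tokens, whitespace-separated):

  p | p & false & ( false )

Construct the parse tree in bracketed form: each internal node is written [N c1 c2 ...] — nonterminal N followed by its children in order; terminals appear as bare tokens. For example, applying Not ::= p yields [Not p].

Or
Or | And
And | And
Not | And
p | And
p | And & Not
p | And & Not & Not
p | Not & Not & Not
p | p & Not & Not
p | p & false & Not
p | p & false & ( Or )
p | p & false & ( And )
p | p & false & ( Not )
p | p & false & ( false )

[Or [Or [And [Not p]]] | [And [And [And [Not p]] & [Not false]] & [Not ( [Or [And [Not false]]] )]]]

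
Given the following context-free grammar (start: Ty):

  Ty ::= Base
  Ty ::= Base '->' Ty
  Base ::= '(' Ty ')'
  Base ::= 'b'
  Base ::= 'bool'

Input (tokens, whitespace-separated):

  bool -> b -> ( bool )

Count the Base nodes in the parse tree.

4

[Ty [Base bool] -> [Ty [Base b] -> [Ty [Base ( [Ty [Base bool]] )]]]]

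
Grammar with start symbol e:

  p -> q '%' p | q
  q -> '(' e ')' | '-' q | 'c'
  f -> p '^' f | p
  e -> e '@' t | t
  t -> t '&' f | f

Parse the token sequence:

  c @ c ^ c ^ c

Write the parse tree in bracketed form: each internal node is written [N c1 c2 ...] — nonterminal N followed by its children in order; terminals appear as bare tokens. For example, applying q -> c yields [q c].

e
e @ t
t @ t
f @ t
p @ t
q @ t
c @ t
c @ f
c @ p ^ f
c @ q ^ f
c @ c ^ f
c @ c ^ p ^ f
c @ c ^ q ^ f
c @ c ^ c ^ f
c @ c ^ c ^ p
c @ c ^ c ^ q
c @ c ^ c ^ c

[e [e [t [f [p [q c]]]]] @ [t [f [p [q c]] ^ [f [p [q c]] ^ [f [p [q c]]]]]]]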